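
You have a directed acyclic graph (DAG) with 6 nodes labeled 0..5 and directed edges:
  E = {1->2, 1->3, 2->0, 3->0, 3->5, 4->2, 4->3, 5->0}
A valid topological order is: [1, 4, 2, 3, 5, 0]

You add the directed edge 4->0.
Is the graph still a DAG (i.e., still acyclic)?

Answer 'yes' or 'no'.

Answer: yes

Derivation:
Given toposort: [1, 4, 2, 3, 5, 0]
Position of 4: index 1; position of 0: index 5
New edge 4->0: forward
Forward edge: respects the existing order. Still a DAG, same toposort still valid.
Still a DAG? yes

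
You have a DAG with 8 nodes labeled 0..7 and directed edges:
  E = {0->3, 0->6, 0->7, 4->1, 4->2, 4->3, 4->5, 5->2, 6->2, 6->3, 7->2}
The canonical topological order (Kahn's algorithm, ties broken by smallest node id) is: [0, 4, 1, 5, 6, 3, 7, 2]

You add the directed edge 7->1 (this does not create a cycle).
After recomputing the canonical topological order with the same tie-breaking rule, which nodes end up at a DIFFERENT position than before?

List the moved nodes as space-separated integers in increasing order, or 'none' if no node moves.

Answer: 1 3 5 6 7

Derivation:
Old toposort: [0, 4, 1, 5, 6, 3, 7, 2]
Added edge 7->1
Recompute Kahn (smallest-id tiebreak):
  initial in-degrees: [0, 2, 4, 3, 0, 1, 1, 1]
  ready (indeg=0): [0, 4]
  pop 0: indeg[3]->2; indeg[6]->0; indeg[7]->0 | ready=[4, 6, 7] | order so far=[0]
  pop 4: indeg[1]->1; indeg[2]->3; indeg[3]->1; indeg[5]->0 | ready=[5, 6, 7] | order so far=[0, 4]
  pop 5: indeg[2]->2 | ready=[6, 7] | order so far=[0, 4, 5]
  pop 6: indeg[2]->1; indeg[3]->0 | ready=[3, 7] | order so far=[0, 4, 5, 6]
  pop 3: no out-edges | ready=[7] | order so far=[0, 4, 5, 6, 3]
  pop 7: indeg[1]->0; indeg[2]->0 | ready=[1, 2] | order so far=[0, 4, 5, 6, 3, 7]
  pop 1: no out-edges | ready=[2] | order so far=[0, 4, 5, 6, 3, 7, 1]
  pop 2: no out-edges | ready=[] | order so far=[0, 4, 5, 6, 3, 7, 1, 2]
New canonical toposort: [0, 4, 5, 6, 3, 7, 1, 2]
Compare positions:
  Node 0: index 0 -> 0 (same)
  Node 1: index 2 -> 6 (moved)
  Node 2: index 7 -> 7 (same)
  Node 3: index 5 -> 4 (moved)
  Node 4: index 1 -> 1 (same)
  Node 5: index 3 -> 2 (moved)
  Node 6: index 4 -> 3 (moved)
  Node 7: index 6 -> 5 (moved)
Nodes that changed position: 1 3 5 6 7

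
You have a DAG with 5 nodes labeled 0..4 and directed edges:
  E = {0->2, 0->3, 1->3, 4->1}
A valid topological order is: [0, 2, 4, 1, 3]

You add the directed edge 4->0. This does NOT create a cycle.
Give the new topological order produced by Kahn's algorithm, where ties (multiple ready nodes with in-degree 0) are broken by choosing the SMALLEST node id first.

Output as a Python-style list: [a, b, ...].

Answer: [4, 0, 1, 2, 3]

Derivation:
Old toposort: [0, 2, 4, 1, 3]
Added edge: 4->0
Position of 4 (2) > position of 0 (0). Must reorder: 4 must now come before 0.
Run Kahn's algorithm (break ties by smallest node id):
  initial in-degrees: [1, 1, 1, 2, 0]
  ready (indeg=0): [4]
  pop 4: indeg[0]->0; indeg[1]->0 | ready=[0, 1] | order so far=[4]
  pop 0: indeg[2]->0; indeg[3]->1 | ready=[1, 2] | order so far=[4, 0]
  pop 1: indeg[3]->0 | ready=[2, 3] | order so far=[4, 0, 1]
  pop 2: no out-edges | ready=[3] | order so far=[4, 0, 1, 2]
  pop 3: no out-edges | ready=[] | order so far=[4, 0, 1, 2, 3]
  Result: [4, 0, 1, 2, 3]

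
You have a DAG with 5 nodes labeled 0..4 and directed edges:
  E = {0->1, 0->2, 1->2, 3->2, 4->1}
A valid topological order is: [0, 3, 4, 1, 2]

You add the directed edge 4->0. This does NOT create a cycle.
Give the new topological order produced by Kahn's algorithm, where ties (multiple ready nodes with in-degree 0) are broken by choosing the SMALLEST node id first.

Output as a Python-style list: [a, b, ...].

Answer: [3, 4, 0, 1, 2]

Derivation:
Old toposort: [0, 3, 4, 1, 2]
Added edge: 4->0
Position of 4 (2) > position of 0 (0). Must reorder: 4 must now come before 0.
Run Kahn's algorithm (break ties by smallest node id):
  initial in-degrees: [1, 2, 3, 0, 0]
  ready (indeg=0): [3, 4]
  pop 3: indeg[2]->2 | ready=[4] | order so far=[3]
  pop 4: indeg[0]->0; indeg[1]->1 | ready=[0] | order so far=[3, 4]
  pop 0: indeg[1]->0; indeg[2]->1 | ready=[1] | order so far=[3, 4, 0]
  pop 1: indeg[2]->0 | ready=[2] | order so far=[3, 4, 0, 1]
  pop 2: no out-edges | ready=[] | order so far=[3, 4, 0, 1, 2]
  Result: [3, 4, 0, 1, 2]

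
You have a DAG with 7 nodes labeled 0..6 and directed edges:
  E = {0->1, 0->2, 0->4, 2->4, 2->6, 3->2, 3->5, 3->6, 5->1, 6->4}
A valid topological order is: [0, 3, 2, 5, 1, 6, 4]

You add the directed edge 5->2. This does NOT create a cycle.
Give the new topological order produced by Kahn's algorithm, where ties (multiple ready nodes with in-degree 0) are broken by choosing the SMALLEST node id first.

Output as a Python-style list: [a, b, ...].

Old toposort: [0, 3, 2, 5, 1, 6, 4]
Added edge: 5->2
Position of 5 (3) > position of 2 (2). Must reorder: 5 must now come before 2.
Run Kahn's algorithm (break ties by smallest node id):
  initial in-degrees: [0, 2, 3, 0, 3, 1, 2]
  ready (indeg=0): [0, 3]
  pop 0: indeg[1]->1; indeg[2]->2; indeg[4]->2 | ready=[3] | order so far=[0]
  pop 3: indeg[2]->1; indeg[5]->0; indeg[6]->1 | ready=[5] | order so far=[0, 3]
  pop 5: indeg[1]->0; indeg[2]->0 | ready=[1, 2] | order so far=[0, 3, 5]
  pop 1: no out-edges | ready=[2] | order so far=[0, 3, 5, 1]
  pop 2: indeg[4]->1; indeg[6]->0 | ready=[6] | order so far=[0, 3, 5, 1, 2]
  pop 6: indeg[4]->0 | ready=[4] | order so far=[0, 3, 5, 1, 2, 6]
  pop 4: no out-edges | ready=[] | order so far=[0, 3, 5, 1, 2, 6, 4]
  Result: [0, 3, 5, 1, 2, 6, 4]

Answer: [0, 3, 5, 1, 2, 6, 4]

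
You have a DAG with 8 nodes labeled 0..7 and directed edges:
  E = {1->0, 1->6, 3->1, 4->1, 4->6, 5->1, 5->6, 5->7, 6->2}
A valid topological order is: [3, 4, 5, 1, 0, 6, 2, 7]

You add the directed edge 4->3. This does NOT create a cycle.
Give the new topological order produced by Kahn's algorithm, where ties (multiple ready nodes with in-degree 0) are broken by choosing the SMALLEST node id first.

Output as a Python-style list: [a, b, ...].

Answer: [4, 3, 5, 1, 0, 6, 2, 7]

Derivation:
Old toposort: [3, 4, 5, 1, 0, 6, 2, 7]
Added edge: 4->3
Position of 4 (1) > position of 3 (0). Must reorder: 4 must now come before 3.
Run Kahn's algorithm (break ties by smallest node id):
  initial in-degrees: [1, 3, 1, 1, 0, 0, 3, 1]
  ready (indeg=0): [4, 5]
  pop 4: indeg[1]->2; indeg[3]->0; indeg[6]->2 | ready=[3, 5] | order so far=[4]
  pop 3: indeg[1]->1 | ready=[5] | order so far=[4, 3]
  pop 5: indeg[1]->0; indeg[6]->1; indeg[7]->0 | ready=[1, 7] | order so far=[4, 3, 5]
  pop 1: indeg[0]->0; indeg[6]->0 | ready=[0, 6, 7] | order so far=[4, 3, 5, 1]
  pop 0: no out-edges | ready=[6, 7] | order so far=[4, 3, 5, 1, 0]
  pop 6: indeg[2]->0 | ready=[2, 7] | order so far=[4, 3, 5, 1, 0, 6]
  pop 2: no out-edges | ready=[7] | order so far=[4, 3, 5, 1, 0, 6, 2]
  pop 7: no out-edges | ready=[] | order so far=[4, 3, 5, 1, 0, 6, 2, 7]
  Result: [4, 3, 5, 1, 0, 6, 2, 7]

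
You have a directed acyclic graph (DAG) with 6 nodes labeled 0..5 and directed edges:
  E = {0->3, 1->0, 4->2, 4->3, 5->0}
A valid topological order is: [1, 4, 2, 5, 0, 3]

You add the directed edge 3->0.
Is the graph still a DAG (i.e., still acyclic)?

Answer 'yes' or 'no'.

Given toposort: [1, 4, 2, 5, 0, 3]
Position of 3: index 5; position of 0: index 4
New edge 3->0: backward (u after v in old order)
Backward edge: old toposort is now invalid. Check if this creates a cycle.
Does 0 already reach 3? Reachable from 0: [0, 3]. YES -> cycle!
Still a DAG? no

Answer: no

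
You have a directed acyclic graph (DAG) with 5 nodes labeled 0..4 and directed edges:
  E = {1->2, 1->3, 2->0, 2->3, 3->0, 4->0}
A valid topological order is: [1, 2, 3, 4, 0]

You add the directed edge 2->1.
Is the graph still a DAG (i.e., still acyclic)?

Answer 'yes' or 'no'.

Given toposort: [1, 2, 3, 4, 0]
Position of 2: index 1; position of 1: index 0
New edge 2->1: backward (u after v in old order)
Backward edge: old toposort is now invalid. Check if this creates a cycle.
Does 1 already reach 2? Reachable from 1: [0, 1, 2, 3]. YES -> cycle!
Still a DAG? no

Answer: no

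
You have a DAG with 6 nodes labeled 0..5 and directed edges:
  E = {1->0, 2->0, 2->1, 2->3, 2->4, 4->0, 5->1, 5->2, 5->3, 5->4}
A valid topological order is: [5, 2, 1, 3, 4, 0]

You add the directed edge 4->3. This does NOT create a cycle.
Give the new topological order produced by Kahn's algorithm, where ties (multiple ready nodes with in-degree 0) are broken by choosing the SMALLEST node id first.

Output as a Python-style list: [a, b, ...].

Answer: [5, 2, 1, 4, 0, 3]

Derivation:
Old toposort: [5, 2, 1, 3, 4, 0]
Added edge: 4->3
Position of 4 (4) > position of 3 (3). Must reorder: 4 must now come before 3.
Run Kahn's algorithm (break ties by smallest node id):
  initial in-degrees: [3, 2, 1, 3, 2, 0]
  ready (indeg=0): [5]
  pop 5: indeg[1]->1; indeg[2]->0; indeg[3]->2; indeg[4]->1 | ready=[2] | order so far=[5]
  pop 2: indeg[0]->2; indeg[1]->0; indeg[3]->1; indeg[4]->0 | ready=[1, 4] | order so far=[5, 2]
  pop 1: indeg[0]->1 | ready=[4] | order so far=[5, 2, 1]
  pop 4: indeg[0]->0; indeg[3]->0 | ready=[0, 3] | order so far=[5, 2, 1, 4]
  pop 0: no out-edges | ready=[3] | order so far=[5, 2, 1, 4, 0]
  pop 3: no out-edges | ready=[] | order so far=[5, 2, 1, 4, 0, 3]
  Result: [5, 2, 1, 4, 0, 3]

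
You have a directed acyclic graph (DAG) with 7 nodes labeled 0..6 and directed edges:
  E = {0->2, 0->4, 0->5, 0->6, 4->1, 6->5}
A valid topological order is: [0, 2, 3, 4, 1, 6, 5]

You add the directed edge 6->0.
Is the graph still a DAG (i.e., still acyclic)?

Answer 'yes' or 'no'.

Given toposort: [0, 2, 3, 4, 1, 6, 5]
Position of 6: index 5; position of 0: index 0
New edge 6->0: backward (u after v in old order)
Backward edge: old toposort is now invalid. Check if this creates a cycle.
Does 0 already reach 6? Reachable from 0: [0, 1, 2, 4, 5, 6]. YES -> cycle!
Still a DAG? no

Answer: no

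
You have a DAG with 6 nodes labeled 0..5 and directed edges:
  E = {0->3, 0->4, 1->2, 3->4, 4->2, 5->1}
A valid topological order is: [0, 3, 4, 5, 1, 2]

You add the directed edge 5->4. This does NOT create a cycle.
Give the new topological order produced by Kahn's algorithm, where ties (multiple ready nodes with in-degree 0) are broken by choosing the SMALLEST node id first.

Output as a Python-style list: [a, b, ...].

Answer: [0, 3, 5, 1, 4, 2]

Derivation:
Old toposort: [0, 3, 4, 5, 1, 2]
Added edge: 5->4
Position of 5 (3) > position of 4 (2). Must reorder: 5 must now come before 4.
Run Kahn's algorithm (break ties by smallest node id):
  initial in-degrees: [0, 1, 2, 1, 3, 0]
  ready (indeg=0): [0, 5]
  pop 0: indeg[3]->0; indeg[4]->2 | ready=[3, 5] | order so far=[0]
  pop 3: indeg[4]->1 | ready=[5] | order so far=[0, 3]
  pop 5: indeg[1]->0; indeg[4]->0 | ready=[1, 4] | order so far=[0, 3, 5]
  pop 1: indeg[2]->1 | ready=[4] | order so far=[0, 3, 5, 1]
  pop 4: indeg[2]->0 | ready=[2] | order so far=[0, 3, 5, 1, 4]
  pop 2: no out-edges | ready=[] | order so far=[0, 3, 5, 1, 4, 2]
  Result: [0, 3, 5, 1, 4, 2]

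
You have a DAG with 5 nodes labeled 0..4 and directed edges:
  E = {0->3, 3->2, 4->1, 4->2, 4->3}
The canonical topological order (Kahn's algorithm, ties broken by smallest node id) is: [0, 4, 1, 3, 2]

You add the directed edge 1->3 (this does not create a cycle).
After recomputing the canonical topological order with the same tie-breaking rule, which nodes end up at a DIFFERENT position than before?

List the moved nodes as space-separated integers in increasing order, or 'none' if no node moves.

Old toposort: [0, 4, 1, 3, 2]
Added edge 1->3
Recompute Kahn (smallest-id tiebreak):
  initial in-degrees: [0, 1, 2, 3, 0]
  ready (indeg=0): [0, 4]
  pop 0: indeg[3]->2 | ready=[4] | order so far=[0]
  pop 4: indeg[1]->0; indeg[2]->1; indeg[3]->1 | ready=[1] | order so far=[0, 4]
  pop 1: indeg[3]->0 | ready=[3] | order so far=[0, 4, 1]
  pop 3: indeg[2]->0 | ready=[2] | order so far=[0, 4, 1, 3]
  pop 2: no out-edges | ready=[] | order so far=[0, 4, 1, 3, 2]
New canonical toposort: [0, 4, 1, 3, 2]
Compare positions:
  Node 0: index 0 -> 0 (same)
  Node 1: index 2 -> 2 (same)
  Node 2: index 4 -> 4 (same)
  Node 3: index 3 -> 3 (same)
  Node 4: index 1 -> 1 (same)
Nodes that changed position: none

Answer: none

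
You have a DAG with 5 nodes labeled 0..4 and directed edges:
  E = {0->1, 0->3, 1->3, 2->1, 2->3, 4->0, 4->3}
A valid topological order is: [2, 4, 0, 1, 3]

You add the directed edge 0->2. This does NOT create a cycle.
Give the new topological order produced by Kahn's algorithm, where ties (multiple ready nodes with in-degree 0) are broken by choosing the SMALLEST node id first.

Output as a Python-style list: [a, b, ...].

Answer: [4, 0, 2, 1, 3]

Derivation:
Old toposort: [2, 4, 0, 1, 3]
Added edge: 0->2
Position of 0 (2) > position of 2 (0). Must reorder: 0 must now come before 2.
Run Kahn's algorithm (break ties by smallest node id):
  initial in-degrees: [1, 2, 1, 4, 0]
  ready (indeg=0): [4]
  pop 4: indeg[0]->0; indeg[3]->3 | ready=[0] | order so far=[4]
  pop 0: indeg[1]->1; indeg[2]->0; indeg[3]->2 | ready=[2] | order so far=[4, 0]
  pop 2: indeg[1]->0; indeg[3]->1 | ready=[1] | order so far=[4, 0, 2]
  pop 1: indeg[3]->0 | ready=[3] | order so far=[4, 0, 2, 1]
  pop 3: no out-edges | ready=[] | order so far=[4, 0, 2, 1, 3]
  Result: [4, 0, 2, 1, 3]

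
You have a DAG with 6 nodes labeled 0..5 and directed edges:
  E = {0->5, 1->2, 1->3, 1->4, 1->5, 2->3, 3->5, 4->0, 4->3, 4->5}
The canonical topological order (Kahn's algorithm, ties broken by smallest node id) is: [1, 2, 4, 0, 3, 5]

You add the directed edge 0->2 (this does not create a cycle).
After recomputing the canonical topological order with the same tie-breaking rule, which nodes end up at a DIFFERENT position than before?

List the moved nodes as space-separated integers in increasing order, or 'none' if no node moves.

Old toposort: [1, 2, 4, 0, 3, 5]
Added edge 0->2
Recompute Kahn (smallest-id tiebreak):
  initial in-degrees: [1, 0, 2, 3, 1, 4]
  ready (indeg=0): [1]
  pop 1: indeg[2]->1; indeg[3]->2; indeg[4]->0; indeg[5]->3 | ready=[4] | order so far=[1]
  pop 4: indeg[0]->0; indeg[3]->1; indeg[5]->2 | ready=[0] | order so far=[1, 4]
  pop 0: indeg[2]->0; indeg[5]->1 | ready=[2] | order so far=[1, 4, 0]
  pop 2: indeg[3]->0 | ready=[3] | order so far=[1, 4, 0, 2]
  pop 3: indeg[5]->0 | ready=[5] | order so far=[1, 4, 0, 2, 3]
  pop 5: no out-edges | ready=[] | order so far=[1, 4, 0, 2, 3, 5]
New canonical toposort: [1, 4, 0, 2, 3, 5]
Compare positions:
  Node 0: index 3 -> 2 (moved)
  Node 1: index 0 -> 0 (same)
  Node 2: index 1 -> 3 (moved)
  Node 3: index 4 -> 4 (same)
  Node 4: index 2 -> 1 (moved)
  Node 5: index 5 -> 5 (same)
Nodes that changed position: 0 2 4

Answer: 0 2 4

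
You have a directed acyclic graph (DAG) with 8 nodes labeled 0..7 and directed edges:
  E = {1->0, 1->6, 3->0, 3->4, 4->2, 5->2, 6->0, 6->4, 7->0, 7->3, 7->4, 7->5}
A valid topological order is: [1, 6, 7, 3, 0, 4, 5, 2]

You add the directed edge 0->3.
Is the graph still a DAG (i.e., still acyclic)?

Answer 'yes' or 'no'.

Given toposort: [1, 6, 7, 3, 0, 4, 5, 2]
Position of 0: index 4; position of 3: index 3
New edge 0->3: backward (u after v in old order)
Backward edge: old toposort is now invalid. Check if this creates a cycle.
Does 3 already reach 0? Reachable from 3: [0, 2, 3, 4]. YES -> cycle!
Still a DAG? no

Answer: no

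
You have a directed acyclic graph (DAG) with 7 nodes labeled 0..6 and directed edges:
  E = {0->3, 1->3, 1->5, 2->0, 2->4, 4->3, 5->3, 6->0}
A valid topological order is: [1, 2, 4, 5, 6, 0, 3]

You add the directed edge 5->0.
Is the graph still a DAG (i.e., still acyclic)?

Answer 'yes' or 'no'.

Answer: yes

Derivation:
Given toposort: [1, 2, 4, 5, 6, 0, 3]
Position of 5: index 3; position of 0: index 5
New edge 5->0: forward
Forward edge: respects the existing order. Still a DAG, same toposort still valid.
Still a DAG? yes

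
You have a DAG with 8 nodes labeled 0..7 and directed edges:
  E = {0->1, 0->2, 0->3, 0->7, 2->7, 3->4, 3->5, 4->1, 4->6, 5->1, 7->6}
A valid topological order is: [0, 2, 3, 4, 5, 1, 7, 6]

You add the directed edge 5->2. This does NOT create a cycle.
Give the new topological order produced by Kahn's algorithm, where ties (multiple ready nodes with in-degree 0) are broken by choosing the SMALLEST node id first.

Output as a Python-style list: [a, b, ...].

Answer: [0, 3, 4, 5, 1, 2, 7, 6]

Derivation:
Old toposort: [0, 2, 3, 4, 5, 1, 7, 6]
Added edge: 5->2
Position of 5 (4) > position of 2 (1). Must reorder: 5 must now come before 2.
Run Kahn's algorithm (break ties by smallest node id):
  initial in-degrees: [0, 3, 2, 1, 1, 1, 2, 2]
  ready (indeg=0): [0]
  pop 0: indeg[1]->2; indeg[2]->1; indeg[3]->0; indeg[7]->1 | ready=[3] | order so far=[0]
  pop 3: indeg[4]->0; indeg[5]->0 | ready=[4, 5] | order so far=[0, 3]
  pop 4: indeg[1]->1; indeg[6]->1 | ready=[5] | order so far=[0, 3, 4]
  pop 5: indeg[1]->0; indeg[2]->0 | ready=[1, 2] | order so far=[0, 3, 4, 5]
  pop 1: no out-edges | ready=[2] | order so far=[0, 3, 4, 5, 1]
  pop 2: indeg[7]->0 | ready=[7] | order so far=[0, 3, 4, 5, 1, 2]
  pop 7: indeg[6]->0 | ready=[6] | order so far=[0, 3, 4, 5, 1, 2, 7]
  pop 6: no out-edges | ready=[] | order so far=[0, 3, 4, 5, 1, 2, 7, 6]
  Result: [0, 3, 4, 5, 1, 2, 7, 6]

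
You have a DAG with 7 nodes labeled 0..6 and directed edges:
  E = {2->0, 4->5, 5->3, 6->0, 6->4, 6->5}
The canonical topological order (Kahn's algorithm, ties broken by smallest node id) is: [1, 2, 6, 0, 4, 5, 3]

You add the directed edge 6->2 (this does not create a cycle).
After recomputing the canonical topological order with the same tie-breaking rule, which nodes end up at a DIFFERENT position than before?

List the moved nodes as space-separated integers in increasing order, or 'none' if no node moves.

Old toposort: [1, 2, 6, 0, 4, 5, 3]
Added edge 6->2
Recompute Kahn (smallest-id tiebreak):
  initial in-degrees: [2, 0, 1, 1, 1, 2, 0]
  ready (indeg=0): [1, 6]
  pop 1: no out-edges | ready=[6] | order so far=[1]
  pop 6: indeg[0]->1; indeg[2]->0; indeg[4]->0; indeg[5]->1 | ready=[2, 4] | order so far=[1, 6]
  pop 2: indeg[0]->0 | ready=[0, 4] | order so far=[1, 6, 2]
  pop 0: no out-edges | ready=[4] | order so far=[1, 6, 2, 0]
  pop 4: indeg[5]->0 | ready=[5] | order so far=[1, 6, 2, 0, 4]
  pop 5: indeg[3]->0 | ready=[3] | order so far=[1, 6, 2, 0, 4, 5]
  pop 3: no out-edges | ready=[] | order so far=[1, 6, 2, 0, 4, 5, 3]
New canonical toposort: [1, 6, 2, 0, 4, 5, 3]
Compare positions:
  Node 0: index 3 -> 3 (same)
  Node 1: index 0 -> 0 (same)
  Node 2: index 1 -> 2 (moved)
  Node 3: index 6 -> 6 (same)
  Node 4: index 4 -> 4 (same)
  Node 5: index 5 -> 5 (same)
  Node 6: index 2 -> 1 (moved)
Nodes that changed position: 2 6

Answer: 2 6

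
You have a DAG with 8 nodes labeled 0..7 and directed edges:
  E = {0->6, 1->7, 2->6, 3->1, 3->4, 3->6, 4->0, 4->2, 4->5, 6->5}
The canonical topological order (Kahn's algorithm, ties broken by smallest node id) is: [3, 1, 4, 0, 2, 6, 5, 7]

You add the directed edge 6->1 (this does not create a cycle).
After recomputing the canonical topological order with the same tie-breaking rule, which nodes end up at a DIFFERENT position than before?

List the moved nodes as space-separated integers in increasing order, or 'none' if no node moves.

Old toposort: [3, 1, 4, 0, 2, 6, 5, 7]
Added edge 6->1
Recompute Kahn (smallest-id tiebreak):
  initial in-degrees: [1, 2, 1, 0, 1, 2, 3, 1]
  ready (indeg=0): [3]
  pop 3: indeg[1]->1; indeg[4]->0; indeg[6]->2 | ready=[4] | order so far=[3]
  pop 4: indeg[0]->0; indeg[2]->0; indeg[5]->1 | ready=[0, 2] | order so far=[3, 4]
  pop 0: indeg[6]->1 | ready=[2] | order so far=[3, 4, 0]
  pop 2: indeg[6]->0 | ready=[6] | order so far=[3, 4, 0, 2]
  pop 6: indeg[1]->0; indeg[5]->0 | ready=[1, 5] | order so far=[3, 4, 0, 2, 6]
  pop 1: indeg[7]->0 | ready=[5, 7] | order so far=[3, 4, 0, 2, 6, 1]
  pop 5: no out-edges | ready=[7] | order so far=[3, 4, 0, 2, 6, 1, 5]
  pop 7: no out-edges | ready=[] | order so far=[3, 4, 0, 2, 6, 1, 5, 7]
New canonical toposort: [3, 4, 0, 2, 6, 1, 5, 7]
Compare positions:
  Node 0: index 3 -> 2 (moved)
  Node 1: index 1 -> 5 (moved)
  Node 2: index 4 -> 3 (moved)
  Node 3: index 0 -> 0 (same)
  Node 4: index 2 -> 1 (moved)
  Node 5: index 6 -> 6 (same)
  Node 6: index 5 -> 4 (moved)
  Node 7: index 7 -> 7 (same)
Nodes that changed position: 0 1 2 4 6

Answer: 0 1 2 4 6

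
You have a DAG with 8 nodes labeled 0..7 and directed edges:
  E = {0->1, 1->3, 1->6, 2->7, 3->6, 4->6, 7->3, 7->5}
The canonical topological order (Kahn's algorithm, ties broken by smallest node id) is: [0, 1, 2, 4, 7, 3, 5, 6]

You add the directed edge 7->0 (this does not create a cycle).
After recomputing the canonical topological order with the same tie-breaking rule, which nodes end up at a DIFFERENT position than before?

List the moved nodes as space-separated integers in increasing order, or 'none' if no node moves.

Answer: 0 1 2 4 7

Derivation:
Old toposort: [0, 1, 2, 4, 7, 3, 5, 6]
Added edge 7->0
Recompute Kahn (smallest-id tiebreak):
  initial in-degrees: [1, 1, 0, 2, 0, 1, 3, 1]
  ready (indeg=0): [2, 4]
  pop 2: indeg[7]->0 | ready=[4, 7] | order so far=[2]
  pop 4: indeg[6]->2 | ready=[7] | order so far=[2, 4]
  pop 7: indeg[0]->0; indeg[3]->1; indeg[5]->0 | ready=[0, 5] | order so far=[2, 4, 7]
  pop 0: indeg[1]->0 | ready=[1, 5] | order so far=[2, 4, 7, 0]
  pop 1: indeg[3]->0; indeg[6]->1 | ready=[3, 5] | order so far=[2, 4, 7, 0, 1]
  pop 3: indeg[6]->0 | ready=[5, 6] | order so far=[2, 4, 7, 0, 1, 3]
  pop 5: no out-edges | ready=[6] | order so far=[2, 4, 7, 0, 1, 3, 5]
  pop 6: no out-edges | ready=[] | order so far=[2, 4, 7, 0, 1, 3, 5, 6]
New canonical toposort: [2, 4, 7, 0, 1, 3, 5, 6]
Compare positions:
  Node 0: index 0 -> 3 (moved)
  Node 1: index 1 -> 4 (moved)
  Node 2: index 2 -> 0 (moved)
  Node 3: index 5 -> 5 (same)
  Node 4: index 3 -> 1 (moved)
  Node 5: index 6 -> 6 (same)
  Node 6: index 7 -> 7 (same)
  Node 7: index 4 -> 2 (moved)
Nodes that changed position: 0 1 2 4 7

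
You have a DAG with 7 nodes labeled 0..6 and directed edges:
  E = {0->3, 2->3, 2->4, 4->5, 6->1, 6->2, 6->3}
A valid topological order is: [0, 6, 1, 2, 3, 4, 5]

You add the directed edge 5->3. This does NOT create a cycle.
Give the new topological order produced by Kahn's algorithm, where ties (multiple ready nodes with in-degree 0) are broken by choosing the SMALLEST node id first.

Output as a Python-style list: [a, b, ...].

Old toposort: [0, 6, 1, 2, 3, 4, 5]
Added edge: 5->3
Position of 5 (6) > position of 3 (4). Must reorder: 5 must now come before 3.
Run Kahn's algorithm (break ties by smallest node id):
  initial in-degrees: [0, 1, 1, 4, 1, 1, 0]
  ready (indeg=0): [0, 6]
  pop 0: indeg[3]->3 | ready=[6] | order so far=[0]
  pop 6: indeg[1]->0; indeg[2]->0; indeg[3]->2 | ready=[1, 2] | order so far=[0, 6]
  pop 1: no out-edges | ready=[2] | order so far=[0, 6, 1]
  pop 2: indeg[3]->1; indeg[4]->0 | ready=[4] | order so far=[0, 6, 1, 2]
  pop 4: indeg[5]->0 | ready=[5] | order so far=[0, 6, 1, 2, 4]
  pop 5: indeg[3]->0 | ready=[3] | order so far=[0, 6, 1, 2, 4, 5]
  pop 3: no out-edges | ready=[] | order so far=[0, 6, 1, 2, 4, 5, 3]
  Result: [0, 6, 1, 2, 4, 5, 3]

Answer: [0, 6, 1, 2, 4, 5, 3]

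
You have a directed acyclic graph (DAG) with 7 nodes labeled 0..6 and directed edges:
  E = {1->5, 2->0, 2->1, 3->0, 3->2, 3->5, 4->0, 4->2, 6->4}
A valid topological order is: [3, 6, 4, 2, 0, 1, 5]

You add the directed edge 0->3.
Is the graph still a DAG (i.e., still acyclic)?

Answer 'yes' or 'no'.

Answer: no

Derivation:
Given toposort: [3, 6, 4, 2, 0, 1, 5]
Position of 0: index 4; position of 3: index 0
New edge 0->3: backward (u after v in old order)
Backward edge: old toposort is now invalid. Check if this creates a cycle.
Does 3 already reach 0? Reachable from 3: [0, 1, 2, 3, 5]. YES -> cycle!
Still a DAG? no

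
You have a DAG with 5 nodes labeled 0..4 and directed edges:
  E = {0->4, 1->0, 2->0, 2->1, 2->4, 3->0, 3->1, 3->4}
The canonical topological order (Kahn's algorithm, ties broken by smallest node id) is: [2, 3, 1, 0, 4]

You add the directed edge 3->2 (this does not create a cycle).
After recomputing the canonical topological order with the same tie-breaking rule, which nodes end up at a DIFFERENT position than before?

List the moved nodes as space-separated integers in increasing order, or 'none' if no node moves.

Old toposort: [2, 3, 1, 0, 4]
Added edge 3->2
Recompute Kahn (smallest-id tiebreak):
  initial in-degrees: [3, 2, 1, 0, 3]
  ready (indeg=0): [3]
  pop 3: indeg[0]->2; indeg[1]->1; indeg[2]->0; indeg[4]->2 | ready=[2] | order so far=[3]
  pop 2: indeg[0]->1; indeg[1]->0; indeg[4]->1 | ready=[1] | order so far=[3, 2]
  pop 1: indeg[0]->0 | ready=[0] | order so far=[3, 2, 1]
  pop 0: indeg[4]->0 | ready=[4] | order so far=[3, 2, 1, 0]
  pop 4: no out-edges | ready=[] | order so far=[3, 2, 1, 0, 4]
New canonical toposort: [3, 2, 1, 0, 4]
Compare positions:
  Node 0: index 3 -> 3 (same)
  Node 1: index 2 -> 2 (same)
  Node 2: index 0 -> 1 (moved)
  Node 3: index 1 -> 0 (moved)
  Node 4: index 4 -> 4 (same)
Nodes that changed position: 2 3

Answer: 2 3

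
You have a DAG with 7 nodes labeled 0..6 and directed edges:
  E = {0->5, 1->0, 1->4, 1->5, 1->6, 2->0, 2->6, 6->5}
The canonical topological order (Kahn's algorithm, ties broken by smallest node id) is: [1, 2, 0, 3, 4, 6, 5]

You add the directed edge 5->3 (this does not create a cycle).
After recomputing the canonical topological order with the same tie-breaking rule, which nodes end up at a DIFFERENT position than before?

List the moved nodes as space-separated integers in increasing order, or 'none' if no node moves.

Answer: 3 4 5 6

Derivation:
Old toposort: [1, 2, 0, 3, 4, 6, 5]
Added edge 5->3
Recompute Kahn (smallest-id tiebreak):
  initial in-degrees: [2, 0, 0, 1, 1, 3, 2]
  ready (indeg=0): [1, 2]
  pop 1: indeg[0]->1; indeg[4]->0; indeg[5]->2; indeg[6]->1 | ready=[2, 4] | order so far=[1]
  pop 2: indeg[0]->0; indeg[6]->0 | ready=[0, 4, 6] | order so far=[1, 2]
  pop 0: indeg[5]->1 | ready=[4, 6] | order so far=[1, 2, 0]
  pop 4: no out-edges | ready=[6] | order so far=[1, 2, 0, 4]
  pop 6: indeg[5]->0 | ready=[5] | order so far=[1, 2, 0, 4, 6]
  pop 5: indeg[3]->0 | ready=[3] | order so far=[1, 2, 0, 4, 6, 5]
  pop 3: no out-edges | ready=[] | order so far=[1, 2, 0, 4, 6, 5, 3]
New canonical toposort: [1, 2, 0, 4, 6, 5, 3]
Compare positions:
  Node 0: index 2 -> 2 (same)
  Node 1: index 0 -> 0 (same)
  Node 2: index 1 -> 1 (same)
  Node 3: index 3 -> 6 (moved)
  Node 4: index 4 -> 3 (moved)
  Node 5: index 6 -> 5 (moved)
  Node 6: index 5 -> 4 (moved)
Nodes that changed position: 3 4 5 6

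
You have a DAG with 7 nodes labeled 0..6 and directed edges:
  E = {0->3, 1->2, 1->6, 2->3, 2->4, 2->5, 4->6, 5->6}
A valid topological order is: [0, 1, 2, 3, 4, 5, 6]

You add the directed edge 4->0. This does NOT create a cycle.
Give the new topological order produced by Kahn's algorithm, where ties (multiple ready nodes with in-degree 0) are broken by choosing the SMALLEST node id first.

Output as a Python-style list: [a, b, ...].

Old toposort: [0, 1, 2, 3, 4, 5, 6]
Added edge: 4->0
Position of 4 (4) > position of 0 (0). Must reorder: 4 must now come before 0.
Run Kahn's algorithm (break ties by smallest node id):
  initial in-degrees: [1, 0, 1, 2, 1, 1, 3]
  ready (indeg=0): [1]
  pop 1: indeg[2]->0; indeg[6]->2 | ready=[2] | order so far=[1]
  pop 2: indeg[3]->1; indeg[4]->0; indeg[5]->0 | ready=[4, 5] | order so far=[1, 2]
  pop 4: indeg[0]->0; indeg[6]->1 | ready=[0, 5] | order so far=[1, 2, 4]
  pop 0: indeg[3]->0 | ready=[3, 5] | order so far=[1, 2, 4, 0]
  pop 3: no out-edges | ready=[5] | order so far=[1, 2, 4, 0, 3]
  pop 5: indeg[6]->0 | ready=[6] | order so far=[1, 2, 4, 0, 3, 5]
  pop 6: no out-edges | ready=[] | order so far=[1, 2, 4, 0, 3, 5, 6]
  Result: [1, 2, 4, 0, 3, 5, 6]

Answer: [1, 2, 4, 0, 3, 5, 6]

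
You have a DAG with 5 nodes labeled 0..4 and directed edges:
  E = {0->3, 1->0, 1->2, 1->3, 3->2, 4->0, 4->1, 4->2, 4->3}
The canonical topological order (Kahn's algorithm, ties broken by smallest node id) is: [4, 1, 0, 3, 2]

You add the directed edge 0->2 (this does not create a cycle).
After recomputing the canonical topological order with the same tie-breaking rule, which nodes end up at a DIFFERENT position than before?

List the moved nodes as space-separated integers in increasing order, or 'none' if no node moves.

Old toposort: [4, 1, 0, 3, 2]
Added edge 0->2
Recompute Kahn (smallest-id tiebreak):
  initial in-degrees: [2, 1, 4, 3, 0]
  ready (indeg=0): [4]
  pop 4: indeg[0]->1; indeg[1]->0; indeg[2]->3; indeg[3]->2 | ready=[1] | order so far=[4]
  pop 1: indeg[0]->0; indeg[2]->2; indeg[3]->1 | ready=[0] | order so far=[4, 1]
  pop 0: indeg[2]->1; indeg[3]->0 | ready=[3] | order so far=[4, 1, 0]
  pop 3: indeg[2]->0 | ready=[2] | order so far=[4, 1, 0, 3]
  pop 2: no out-edges | ready=[] | order so far=[4, 1, 0, 3, 2]
New canonical toposort: [4, 1, 0, 3, 2]
Compare positions:
  Node 0: index 2 -> 2 (same)
  Node 1: index 1 -> 1 (same)
  Node 2: index 4 -> 4 (same)
  Node 3: index 3 -> 3 (same)
  Node 4: index 0 -> 0 (same)
Nodes that changed position: none

Answer: none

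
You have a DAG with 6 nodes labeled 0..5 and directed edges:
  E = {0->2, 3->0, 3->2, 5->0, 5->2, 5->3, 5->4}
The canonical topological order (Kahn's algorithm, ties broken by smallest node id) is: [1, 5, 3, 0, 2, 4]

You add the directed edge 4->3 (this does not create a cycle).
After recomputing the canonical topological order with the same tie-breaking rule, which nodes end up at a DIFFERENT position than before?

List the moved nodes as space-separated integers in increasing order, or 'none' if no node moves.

Answer: 0 2 3 4

Derivation:
Old toposort: [1, 5, 3, 0, 2, 4]
Added edge 4->3
Recompute Kahn (smallest-id tiebreak):
  initial in-degrees: [2, 0, 3, 2, 1, 0]
  ready (indeg=0): [1, 5]
  pop 1: no out-edges | ready=[5] | order so far=[1]
  pop 5: indeg[0]->1; indeg[2]->2; indeg[3]->1; indeg[4]->0 | ready=[4] | order so far=[1, 5]
  pop 4: indeg[3]->0 | ready=[3] | order so far=[1, 5, 4]
  pop 3: indeg[0]->0; indeg[2]->1 | ready=[0] | order so far=[1, 5, 4, 3]
  pop 0: indeg[2]->0 | ready=[2] | order so far=[1, 5, 4, 3, 0]
  pop 2: no out-edges | ready=[] | order so far=[1, 5, 4, 3, 0, 2]
New canonical toposort: [1, 5, 4, 3, 0, 2]
Compare positions:
  Node 0: index 3 -> 4 (moved)
  Node 1: index 0 -> 0 (same)
  Node 2: index 4 -> 5 (moved)
  Node 3: index 2 -> 3 (moved)
  Node 4: index 5 -> 2 (moved)
  Node 5: index 1 -> 1 (same)
Nodes that changed position: 0 2 3 4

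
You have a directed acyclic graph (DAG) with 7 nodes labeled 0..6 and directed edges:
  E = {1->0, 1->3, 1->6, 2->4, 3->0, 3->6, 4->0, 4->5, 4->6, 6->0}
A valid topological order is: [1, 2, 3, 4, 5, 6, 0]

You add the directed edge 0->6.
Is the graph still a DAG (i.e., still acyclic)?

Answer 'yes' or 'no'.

Given toposort: [1, 2, 3, 4, 5, 6, 0]
Position of 0: index 6; position of 6: index 5
New edge 0->6: backward (u after v in old order)
Backward edge: old toposort is now invalid. Check if this creates a cycle.
Does 6 already reach 0? Reachable from 6: [0, 6]. YES -> cycle!
Still a DAG? no

Answer: no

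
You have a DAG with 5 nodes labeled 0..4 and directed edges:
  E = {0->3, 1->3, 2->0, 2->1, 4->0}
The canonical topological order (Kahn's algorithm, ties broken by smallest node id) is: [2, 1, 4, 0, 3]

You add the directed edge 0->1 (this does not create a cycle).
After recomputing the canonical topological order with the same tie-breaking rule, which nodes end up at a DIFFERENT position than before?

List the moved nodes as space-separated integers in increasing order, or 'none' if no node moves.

Old toposort: [2, 1, 4, 0, 3]
Added edge 0->1
Recompute Kahn (smallest-id tiebreak):
  initial in-degrees: [2, 2, 0, 2, 0]
  ready (indeg=0): [2, 4]
  pop 2: indeg[0]->1; indeg[1]->1 | ready=[4] | order so far=[2]
  pop 4: indeg[0]->0 | ready=[0] | order so far=[2, 4]
  pop 0: indeg[1]->0; indeg[3]->1 | ready=[1] | order so far=[2, 4, 0]
  pop 1: indeg[3]->0 | ready=[3] | order so far=[2, 4, 0, 1]
  pop 3: no out-edges | ready=[] | order so far=[2, 4, 0, 1, 3]
New canonical toposort: [2, 4, 0, 1, 3]
Compare positions:
  Node 0: index 3 -> 2 (moved)
  Node 1: index 1 -> 3 (moved)
  Node 2: index 0 -> 0 (same)
  Node 3: index 4 -> 4 (same)
  Node 4: index 2 -> 1 (moved)
Nodes that changed position: 0 1 4

Answer: 0 1 4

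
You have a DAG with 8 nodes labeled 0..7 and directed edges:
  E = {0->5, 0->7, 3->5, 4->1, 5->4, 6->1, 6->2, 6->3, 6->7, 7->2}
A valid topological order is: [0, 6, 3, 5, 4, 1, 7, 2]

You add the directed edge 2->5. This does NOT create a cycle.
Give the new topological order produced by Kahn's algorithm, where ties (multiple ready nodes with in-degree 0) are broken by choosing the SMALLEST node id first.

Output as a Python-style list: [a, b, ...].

Old toposort: [0, 6, 3, 5, 4, 1, 7, 2]
Added edge: 2->5
Position of 2 (7) > position of 5 (3). Must reorder: 2 must now come before 5.
Run Kahn's algorithm (break ties by smallest node id):
  initial in-degrees: [0, 2, 2, 1, 1, 3, 0, 2]
  ready (indeg=0): [0, 6]
  pop 0: indeg[5]->2; indeg[7]->1 | ready=[6] | order so far=[0]
  pop 6: indeg[1]->1; indeg[2]->1; indeg[3]->0; indeg[7]->0 | ready=[3, 7] | order so far=[0, 6]
  pop 3: indeg[5]->1 | ready=[7] | order so far=[0, 6, 3]
  pop 7: indeg[2]->0 | ready=[2] | order so far=[0, 6, 3, 7]
  pop 2: indeg[5]->0 | ready=[5] | order so far=[0, 6, 3, 7, 2]
  pop 5: indeg[4]->0 | ready=[4] | order so far=[0, 6, 3, 7, 2, 5]
  pop 4: indeg[1]->0 | ready=[1] | order so far=[0, 6, 3, 7, 2, 5, 4]
  pop 1: no out-edges | ready=[] | order so far=[0, 6, 3, 7, 2, 5, 4, 1]
  Result: [0, 6, 3, 7, 2, 5, 4, 1]

Answer: [0, 6, 3, 7, 2, 5, 4, 1]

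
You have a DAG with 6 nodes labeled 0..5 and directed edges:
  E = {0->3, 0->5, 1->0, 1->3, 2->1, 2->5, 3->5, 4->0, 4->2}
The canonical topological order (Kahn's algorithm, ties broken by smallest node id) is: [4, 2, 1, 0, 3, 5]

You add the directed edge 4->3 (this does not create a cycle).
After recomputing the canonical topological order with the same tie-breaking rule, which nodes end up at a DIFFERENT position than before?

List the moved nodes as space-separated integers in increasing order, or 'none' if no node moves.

Old toposort: [4, 2, 1, 0, 3, 5]
Added edge 4->3
Recompute Kahn (smallest-id tiebreak):
  initial in-degrees: [2, 1, 1, 3, 0, 3]
  ready (indeg=0): [4]
  pop 4: indeg[0]->1; indeg[2]->0; indeg[3]->2 | ready=[2] | order so far=[4]
  pop 2: indeg[1]->0; indeg[5]->2 | ready=[1] | order so far=[4, 2]
  pop 1: indeg[0]->0; indeg[3]->1 | ready=[0] | order so far=[4, 2, 1]
  pop 0: indeg[3]->0; indeg[5]->1 | ready=[3] | order so far=[4, 2, 1, 0]
  pop 3: indeg[5]->0 | ready=[5] | order so far=[4, 2, 1, 0, 3]
  pop 5: no out-edges | ready=[] | order so far=[4, 2, 1, 0, 3, 5]
New canonical toposort: [4, 2, 1, 0, 3, 5]
Compare positions:
  Node 0: index 3 -> 3 (same)
  Node 1: index 2 -> 2 (same)
  Node 2: index 1 -> 1 (same)
  Node 3: index 4 -> 4 (same)
  Node 4: index 0 -> 0 (same)
  Node 5: index 5 -> 5 (same)
Nodes that changed position: none

Answer: none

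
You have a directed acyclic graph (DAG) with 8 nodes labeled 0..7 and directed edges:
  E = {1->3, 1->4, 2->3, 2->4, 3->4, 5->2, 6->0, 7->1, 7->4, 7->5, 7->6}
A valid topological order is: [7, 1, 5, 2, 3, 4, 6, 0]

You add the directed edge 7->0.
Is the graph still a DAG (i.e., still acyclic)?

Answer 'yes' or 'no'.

Given toposort: [7, 1, 5, 2, 3, 4, 6, 0]
Position of 7: index 0; position of 0: index 7
New edge 7->0: forward
Forward edge: respects the existing order. Still a DAG, same toposort still valid.
Still a DAG? yes

Answer: yes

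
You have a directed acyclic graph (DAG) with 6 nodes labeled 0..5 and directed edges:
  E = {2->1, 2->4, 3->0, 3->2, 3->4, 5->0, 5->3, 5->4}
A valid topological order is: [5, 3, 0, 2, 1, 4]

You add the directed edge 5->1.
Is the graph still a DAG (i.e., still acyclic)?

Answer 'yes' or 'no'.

Given toposort: [5, 3, 0, 2, 1, 4]
Position of 5: index 0; position of 1: index 4
New edge 5->1: forward
Forward edge: respects the existing order. Still a DAG, same toposort still valid.
Still a DAG? yes

Answer: yes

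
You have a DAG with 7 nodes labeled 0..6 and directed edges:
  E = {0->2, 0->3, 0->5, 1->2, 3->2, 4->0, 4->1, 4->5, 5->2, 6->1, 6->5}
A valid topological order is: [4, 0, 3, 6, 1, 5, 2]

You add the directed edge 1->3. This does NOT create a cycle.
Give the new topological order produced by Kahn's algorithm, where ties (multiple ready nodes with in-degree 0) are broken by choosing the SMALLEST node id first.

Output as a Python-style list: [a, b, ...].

Answer: [4, 0, 6, 1, 3, 5, 2]

Derivation:
Old toposort: [4, 0, 3, 6, 1, 5, 2]
Added edge: 1->3
Position of 1 (4) > position of 3 (2). Must reorder: 1 must now come before 3.
Run Kahn's algorithm (break ties by smallest node id):
  initial in-degrees: [1, 2, 4, 2, 0, 3, 0]
  ready (indeg=0): [4, 6]
  pop 4: indeg[0]->0; indeg[1]->1; indeg[5]->2 | ready=[0, 6] | order so far=[4]
  pop 0: indeg[2]->3; indeg[3]->1; indeg[5]->1 | ready=[6] | order so far=[4, 0]
  pop 6: indeg[1]->0; indeg[5]->0 | ready=[1, 5] | order so far=[4, 0, 6]
  pop 1: indeg[2]->2; indeg[3]->0 | ready=[3, 5] | order so far=[4, 0, 6, 1]
  pop 3: indeg[2]->1 | ready=[5] | order so far=[4, 0, 6, 1, 3]
  pop 5: indeg[2]->0 | ready=[2] | order so far=[4, 0, 6, 1, 3, 5]
  pop 2: no out-edges | ready=[] | order so far=[4, 0, 6, 1, 3, 5, 2]
  Result: [4, 0, 6, 1, 3, 5, 2]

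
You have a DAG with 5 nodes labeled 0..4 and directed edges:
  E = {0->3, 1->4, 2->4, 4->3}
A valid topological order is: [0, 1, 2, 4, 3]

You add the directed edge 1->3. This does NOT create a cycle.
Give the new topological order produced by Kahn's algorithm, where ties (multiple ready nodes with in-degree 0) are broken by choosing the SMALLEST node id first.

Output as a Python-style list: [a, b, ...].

Answer: [0, 1, 2, 4, 3]

Derivation:
Old toposort: [0, 1, 2, 4, 3]
Added edge: 1->3
Position of 1 (1) < position of 3 (4). Old order still valid.
Run Kahn's algorithm (break ties by smallest node id):
  initial in-degrees: [0, 0, 0, 3, 2]
  ready (indeg=0): [0, 1, 2]
  pop 0: indeg[3]->2 | ready=[1, 2] | order so far=[0]
  pop 1: indeg[3]->1; indeg[4]->1 | ready=[2] | order so far=[0, 1]
  pop 2: indeg[4]->0 | ready=[4] | order so far=[0, 1, 2]
  pop 4: indeg[3]->0 | ready=[3] | order so far=[0, 1, 2, 4]
  pop 3: no out-edges | ready=[] | order so far=[0, 1, 2, 4, 3]
  Result: [0, 1, 2, 4, 3]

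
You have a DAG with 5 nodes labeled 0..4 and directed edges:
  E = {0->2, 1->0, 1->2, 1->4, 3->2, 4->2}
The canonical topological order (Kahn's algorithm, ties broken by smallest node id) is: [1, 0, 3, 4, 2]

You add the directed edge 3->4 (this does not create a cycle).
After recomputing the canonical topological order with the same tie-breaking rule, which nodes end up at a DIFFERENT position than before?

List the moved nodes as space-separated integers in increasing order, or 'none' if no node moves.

Old toposort: [1, 0, 3, 4, 2]
Added edge 3->4
Recompute Kahn (smallest-id tiebreak):
  initial in-degrees: [1, 0, 4, 0, 2]
  ready (indeg=0): [1, 3]
  pop 1: indeg[0]->0; indeg[2]->3; indeg[4]->1 | ready=[0, 3] | order so far=[1]
  pop 0: indeg[2]->2 | ready=[3] | order so far=[1, 0]
  pop 3: indeg[2]->1; indeg[4]->0 | ready=[4] | order so far=[1, 0, 3]
  pop 4: indeg[2]->0 | ready=[2] | order so far=[1, 0, 3, 4]
  pop 2: no out-edges | ready=[] | order so far=[1, 0, 3, 4, 2]
New canonical toposort: [1, 0, 3, 4, 2]
Compare positions:
  Node 0: index 1 -> 1 (same)
  Node 1: index 0 -> 0 (same)
  Node 2: index 4 -> 4 (same)
  Node 3: index 2 -> 2 (same)
  Node 4: index 3 -> 3 (same)
Nodes that changed position: none

Answer: none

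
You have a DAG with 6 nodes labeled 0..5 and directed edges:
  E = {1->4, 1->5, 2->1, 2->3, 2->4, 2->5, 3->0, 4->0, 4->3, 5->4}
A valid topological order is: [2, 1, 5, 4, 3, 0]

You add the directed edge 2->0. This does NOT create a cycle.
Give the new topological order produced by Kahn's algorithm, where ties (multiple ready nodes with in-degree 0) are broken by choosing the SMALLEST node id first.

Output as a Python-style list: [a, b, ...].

Answer: [2, 1, 5, 4, 3, 0]

Derivation:
Old toposort: [2, 1, 5, 4, 3, 0]
Added edge: 2->0
Position of 2 (0) < position of 0 (5). Old order still valid.
Run Kahn's algorithm (break ties by smallest node id):
  initial in-degrees: [3, 1, 0, 2, 3, 2]
  ready (indeg=0): [2]
  pop 2: indeg[0]->2; indeg[1]->0; indeg[3]->1; indeg[4]->2; indeg[5]->1 | ready=[1] | order so far=[2]
  pop 1: indeg[4]->1; indeg[5]->0 | ready=[5] | order so far=[2, 1]
  pop 5: indeg[4]->0 | ready=[4] | order so far=[2, 1, 5]
  pop 4: indeg[0]->1; indeg[3]->0 | ready=[3] | order so far=[2, 1, 5, 4]
  pop 3: indeg[0]->0 | ready=[0] | order so far=[2, 1, 5, 4, 3]
  pop 0: no out-edges | ready=[] | order so far=[2, 1, 5, 4, 3, 0]
  Result: [2, 1, 5, 4, 3, 0]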